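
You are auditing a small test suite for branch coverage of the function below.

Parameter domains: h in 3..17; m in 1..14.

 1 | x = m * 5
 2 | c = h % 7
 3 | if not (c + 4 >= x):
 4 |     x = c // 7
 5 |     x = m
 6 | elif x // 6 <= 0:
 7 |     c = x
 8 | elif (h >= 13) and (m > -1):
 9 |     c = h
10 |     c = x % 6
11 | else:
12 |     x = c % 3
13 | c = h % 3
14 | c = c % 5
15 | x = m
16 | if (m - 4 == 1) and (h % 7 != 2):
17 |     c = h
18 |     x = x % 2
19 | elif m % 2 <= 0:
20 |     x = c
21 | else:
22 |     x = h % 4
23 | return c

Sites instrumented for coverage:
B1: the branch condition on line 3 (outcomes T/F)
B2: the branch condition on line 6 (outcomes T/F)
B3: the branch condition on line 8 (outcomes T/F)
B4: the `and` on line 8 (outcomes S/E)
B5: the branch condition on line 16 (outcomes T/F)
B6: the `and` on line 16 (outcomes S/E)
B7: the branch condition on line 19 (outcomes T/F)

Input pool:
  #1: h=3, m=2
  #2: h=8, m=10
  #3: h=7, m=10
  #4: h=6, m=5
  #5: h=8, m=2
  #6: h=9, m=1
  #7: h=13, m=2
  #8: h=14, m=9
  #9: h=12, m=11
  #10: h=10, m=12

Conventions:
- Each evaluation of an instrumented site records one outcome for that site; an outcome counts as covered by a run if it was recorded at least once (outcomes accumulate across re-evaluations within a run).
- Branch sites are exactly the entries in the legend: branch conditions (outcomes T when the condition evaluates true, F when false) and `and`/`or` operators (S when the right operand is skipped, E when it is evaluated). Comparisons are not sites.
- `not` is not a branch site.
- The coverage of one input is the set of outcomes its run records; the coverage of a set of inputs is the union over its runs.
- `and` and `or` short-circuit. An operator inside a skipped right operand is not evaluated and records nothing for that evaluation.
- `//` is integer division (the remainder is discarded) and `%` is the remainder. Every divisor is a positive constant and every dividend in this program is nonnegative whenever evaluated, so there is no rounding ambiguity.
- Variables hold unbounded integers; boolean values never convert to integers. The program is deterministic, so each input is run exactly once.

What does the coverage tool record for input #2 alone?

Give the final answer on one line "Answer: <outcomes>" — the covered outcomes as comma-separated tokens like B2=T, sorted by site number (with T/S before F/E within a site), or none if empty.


Running input #2 (h=8, m=10), event by event:
  B1->T, B6->S, B5->F, B7->T
collecting distinct outcomes: B1=T, B5=F, B6=S, B7=T
Answer: B1=T, B5=F, B6=S, B7=T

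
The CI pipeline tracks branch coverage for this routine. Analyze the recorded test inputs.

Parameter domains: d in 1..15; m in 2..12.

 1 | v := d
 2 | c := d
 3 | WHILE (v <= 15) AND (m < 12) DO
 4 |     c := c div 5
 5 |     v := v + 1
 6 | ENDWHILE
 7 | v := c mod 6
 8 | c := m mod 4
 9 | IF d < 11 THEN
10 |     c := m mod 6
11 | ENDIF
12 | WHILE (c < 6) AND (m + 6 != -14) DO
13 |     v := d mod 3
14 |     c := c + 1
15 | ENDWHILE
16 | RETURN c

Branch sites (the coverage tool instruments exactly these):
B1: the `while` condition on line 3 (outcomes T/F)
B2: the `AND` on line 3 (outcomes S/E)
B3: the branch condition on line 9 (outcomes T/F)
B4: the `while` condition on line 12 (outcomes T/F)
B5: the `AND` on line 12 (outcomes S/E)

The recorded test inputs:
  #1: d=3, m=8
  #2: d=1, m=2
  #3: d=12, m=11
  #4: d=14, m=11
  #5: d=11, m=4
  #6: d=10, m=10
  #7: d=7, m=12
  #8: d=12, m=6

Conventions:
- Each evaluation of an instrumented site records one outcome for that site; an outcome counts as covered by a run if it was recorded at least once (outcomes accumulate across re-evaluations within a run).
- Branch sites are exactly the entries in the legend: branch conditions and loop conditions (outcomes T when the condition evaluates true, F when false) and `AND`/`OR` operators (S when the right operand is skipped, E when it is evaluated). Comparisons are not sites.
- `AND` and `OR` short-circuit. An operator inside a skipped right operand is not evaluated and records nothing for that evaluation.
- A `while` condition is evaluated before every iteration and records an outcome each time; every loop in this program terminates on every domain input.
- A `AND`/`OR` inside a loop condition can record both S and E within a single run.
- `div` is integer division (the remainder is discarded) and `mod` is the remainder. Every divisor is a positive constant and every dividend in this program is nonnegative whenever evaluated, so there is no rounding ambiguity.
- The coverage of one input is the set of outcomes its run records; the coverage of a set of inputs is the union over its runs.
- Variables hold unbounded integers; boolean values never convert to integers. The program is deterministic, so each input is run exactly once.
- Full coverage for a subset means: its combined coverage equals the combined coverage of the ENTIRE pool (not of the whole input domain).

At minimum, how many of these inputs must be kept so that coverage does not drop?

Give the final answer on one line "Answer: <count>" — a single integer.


input #1 (d=3, m=8): covers B1=T, B1=F, B2=S, B2=E, B3=T, B4=T, B4=F, B5=S, B5=E
input #2 (d=1, m=2): covers B1=T, B1=F, B2=S, B2=E, B3=T, B4=T, B4=F, B5=S, B5=E
input #3 (d=12, m=11): covers B1=T, B1=F, B2=S, B2=E, B3=F, B4=T, B4=F, B5=S, B5=E
input #4 (d=14, m=11): covers B1=T, B1=F, B2=S, B2=E, B3=F, B4=T, B4=F, B5=S, B5=E
input #5 (d=11, m=4): covers B1=T, B1=F, B2=S, B2=E, B3=F, B4=T, B4=F, B5=S, B5=E
input #6 (d=10, m=10): covers B1=T, B1=F, B2=S, B2=E, B3=T, B4=T, B4=F, B5=S, B5=E
input #7 (d=7, m=12): covers B1=F, B2=E, B3=T, B4=T, B4=F, B5=S, B5=E
input #8 (d=12, m=6): covers B1=T, B1=F, B2=S, B2=E, B3=F, B4=T, B4=F, B5=S, B5=E
the full pool covers 10 outcomes: B1=T, B1=F, B2=S, B2=E, B3=T, B3=F, B4=T, B4=F, B5=S, B5=E
no size-1 subset reaches all 10 outcomes (best union: 9/10)
inputs {1, 3} (size 2) cover everything; no size-2 subset with a lexicographically smaller index list covers all 10
Answer: 2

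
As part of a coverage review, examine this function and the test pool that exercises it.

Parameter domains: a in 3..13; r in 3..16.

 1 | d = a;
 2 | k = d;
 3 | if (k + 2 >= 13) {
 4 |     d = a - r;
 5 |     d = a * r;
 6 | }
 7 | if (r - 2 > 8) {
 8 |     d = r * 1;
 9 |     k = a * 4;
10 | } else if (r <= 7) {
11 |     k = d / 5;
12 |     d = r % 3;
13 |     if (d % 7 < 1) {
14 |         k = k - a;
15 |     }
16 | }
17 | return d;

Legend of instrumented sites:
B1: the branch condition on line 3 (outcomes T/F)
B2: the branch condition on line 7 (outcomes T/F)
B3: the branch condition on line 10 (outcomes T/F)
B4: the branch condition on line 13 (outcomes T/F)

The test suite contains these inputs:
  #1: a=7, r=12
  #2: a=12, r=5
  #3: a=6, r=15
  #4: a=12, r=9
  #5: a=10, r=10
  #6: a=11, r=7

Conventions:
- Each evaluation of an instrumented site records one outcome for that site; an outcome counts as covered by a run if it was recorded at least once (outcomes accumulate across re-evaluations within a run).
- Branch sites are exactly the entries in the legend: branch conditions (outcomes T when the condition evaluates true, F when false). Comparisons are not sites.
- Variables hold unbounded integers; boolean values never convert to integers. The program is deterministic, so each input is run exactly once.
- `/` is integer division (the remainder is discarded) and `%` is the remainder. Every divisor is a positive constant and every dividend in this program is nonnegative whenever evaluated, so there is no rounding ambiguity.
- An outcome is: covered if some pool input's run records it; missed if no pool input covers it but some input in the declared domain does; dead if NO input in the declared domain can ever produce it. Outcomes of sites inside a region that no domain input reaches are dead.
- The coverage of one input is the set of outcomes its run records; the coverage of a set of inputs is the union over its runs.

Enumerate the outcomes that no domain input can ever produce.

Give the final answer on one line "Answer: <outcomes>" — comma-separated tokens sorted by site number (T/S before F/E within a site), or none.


checking every outcome against all 154 domain inputs:
  reachable outcomes have witnesses, e.g. B1=T (e.g. a=11, r=3), B1=F (e.g. a=3, r=3), B2=T (e.g. a=3, r=11), B2=F (e.g. a=3, r=3)
Answer: none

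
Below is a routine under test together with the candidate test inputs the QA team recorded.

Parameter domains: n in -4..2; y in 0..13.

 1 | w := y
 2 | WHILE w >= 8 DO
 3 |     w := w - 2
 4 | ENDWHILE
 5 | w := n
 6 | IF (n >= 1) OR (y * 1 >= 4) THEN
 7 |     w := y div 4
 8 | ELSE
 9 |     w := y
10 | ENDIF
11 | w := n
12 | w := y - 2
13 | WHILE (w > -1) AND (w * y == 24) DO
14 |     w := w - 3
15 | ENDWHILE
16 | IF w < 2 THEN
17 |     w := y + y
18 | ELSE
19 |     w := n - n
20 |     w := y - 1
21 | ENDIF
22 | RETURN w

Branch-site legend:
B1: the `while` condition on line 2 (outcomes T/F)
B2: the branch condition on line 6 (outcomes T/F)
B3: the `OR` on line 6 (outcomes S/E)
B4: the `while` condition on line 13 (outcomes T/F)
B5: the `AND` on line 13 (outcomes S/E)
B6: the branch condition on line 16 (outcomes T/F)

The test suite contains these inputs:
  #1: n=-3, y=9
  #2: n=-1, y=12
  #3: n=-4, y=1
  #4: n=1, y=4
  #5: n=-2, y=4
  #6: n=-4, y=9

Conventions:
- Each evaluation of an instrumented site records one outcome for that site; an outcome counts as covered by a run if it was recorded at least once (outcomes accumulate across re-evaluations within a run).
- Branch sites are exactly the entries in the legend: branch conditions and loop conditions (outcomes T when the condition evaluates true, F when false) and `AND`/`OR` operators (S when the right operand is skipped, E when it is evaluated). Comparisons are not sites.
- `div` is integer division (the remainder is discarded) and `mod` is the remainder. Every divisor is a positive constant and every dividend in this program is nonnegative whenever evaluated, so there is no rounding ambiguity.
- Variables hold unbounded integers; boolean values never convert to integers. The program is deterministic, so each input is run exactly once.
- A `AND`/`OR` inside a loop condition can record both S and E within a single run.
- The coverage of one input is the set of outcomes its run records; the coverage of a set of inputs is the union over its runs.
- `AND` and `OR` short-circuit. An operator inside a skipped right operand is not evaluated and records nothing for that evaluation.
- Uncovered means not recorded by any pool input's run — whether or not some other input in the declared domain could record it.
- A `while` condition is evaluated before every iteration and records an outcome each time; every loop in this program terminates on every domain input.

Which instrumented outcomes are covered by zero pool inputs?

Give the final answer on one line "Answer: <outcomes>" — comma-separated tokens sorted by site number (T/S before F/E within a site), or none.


#1 (n=-3, y=9) -> covered: B1=T, B1=F, B2=T, B3=E, B4=F, B5=E, B6=F
#2 (n=-1, y=12) -> covered: B1=T, B1=F, B2=T, B3=E, B4=F, B5=E, B6=F
#3 (n=-4, y=1) -> covered: B1=F, B2=F, B3=E, B4=F, B5=S, B6=T
#4 (n=1, y=4) -> covered: B1=F, B2=T, B3=S, B4=F, B5=E, B6=F
#5 (n=-2, y=4) -> covered: B1=F, B2=T, B3=E, B4=F, B5=E, B6=F
#6 (n=-4, y=9) -> covered: B1=T, B1=F, B2=T, B3=E, B4=F, B5=E, B6=F
union over the pool: B1=T, B1=F, B2=T, B2=F, B3=S, B3=E, B4=F, B5=S, B5=E, B6=T, B6=F
uncovered (1 of 12): B4=T
Answer: B4=T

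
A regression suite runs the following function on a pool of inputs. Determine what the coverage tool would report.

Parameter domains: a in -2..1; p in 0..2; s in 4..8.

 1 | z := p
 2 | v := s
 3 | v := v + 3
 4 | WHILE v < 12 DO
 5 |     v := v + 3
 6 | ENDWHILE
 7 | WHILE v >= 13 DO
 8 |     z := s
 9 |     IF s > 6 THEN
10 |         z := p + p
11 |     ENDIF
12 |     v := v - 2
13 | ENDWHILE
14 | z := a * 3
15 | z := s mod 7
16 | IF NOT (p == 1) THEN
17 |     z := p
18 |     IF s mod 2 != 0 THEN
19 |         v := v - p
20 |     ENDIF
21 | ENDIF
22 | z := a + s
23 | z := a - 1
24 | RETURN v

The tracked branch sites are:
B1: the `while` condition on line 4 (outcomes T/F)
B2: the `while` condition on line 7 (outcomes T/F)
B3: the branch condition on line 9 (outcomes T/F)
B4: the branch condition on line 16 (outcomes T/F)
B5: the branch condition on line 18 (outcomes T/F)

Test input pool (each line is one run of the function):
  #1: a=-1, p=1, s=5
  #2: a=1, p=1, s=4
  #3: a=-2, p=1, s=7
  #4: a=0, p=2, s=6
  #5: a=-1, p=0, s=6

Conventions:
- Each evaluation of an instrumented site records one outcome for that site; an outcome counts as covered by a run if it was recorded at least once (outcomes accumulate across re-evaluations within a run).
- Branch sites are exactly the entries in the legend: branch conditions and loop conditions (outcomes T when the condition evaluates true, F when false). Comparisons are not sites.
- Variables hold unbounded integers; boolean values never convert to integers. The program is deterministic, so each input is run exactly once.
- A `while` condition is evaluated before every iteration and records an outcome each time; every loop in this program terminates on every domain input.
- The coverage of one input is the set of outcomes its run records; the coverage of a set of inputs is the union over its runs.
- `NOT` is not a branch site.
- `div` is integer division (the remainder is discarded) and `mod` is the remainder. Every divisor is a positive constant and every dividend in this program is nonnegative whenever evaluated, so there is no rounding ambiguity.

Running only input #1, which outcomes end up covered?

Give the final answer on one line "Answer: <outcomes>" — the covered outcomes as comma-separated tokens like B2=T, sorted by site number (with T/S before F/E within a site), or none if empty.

Event log for input #1 (a=-1, p=1, s=5):
  B1->T, B1->T, B1->F, B2->T, B3->F, B2->F, B4->F
deduplicating events, the covered set is: B1=T, B1=F, B2=T, B2=F, B3=F, B4=F

Answer: B1=T, B1=F, B2=T, B2=F, B3=F, B4=F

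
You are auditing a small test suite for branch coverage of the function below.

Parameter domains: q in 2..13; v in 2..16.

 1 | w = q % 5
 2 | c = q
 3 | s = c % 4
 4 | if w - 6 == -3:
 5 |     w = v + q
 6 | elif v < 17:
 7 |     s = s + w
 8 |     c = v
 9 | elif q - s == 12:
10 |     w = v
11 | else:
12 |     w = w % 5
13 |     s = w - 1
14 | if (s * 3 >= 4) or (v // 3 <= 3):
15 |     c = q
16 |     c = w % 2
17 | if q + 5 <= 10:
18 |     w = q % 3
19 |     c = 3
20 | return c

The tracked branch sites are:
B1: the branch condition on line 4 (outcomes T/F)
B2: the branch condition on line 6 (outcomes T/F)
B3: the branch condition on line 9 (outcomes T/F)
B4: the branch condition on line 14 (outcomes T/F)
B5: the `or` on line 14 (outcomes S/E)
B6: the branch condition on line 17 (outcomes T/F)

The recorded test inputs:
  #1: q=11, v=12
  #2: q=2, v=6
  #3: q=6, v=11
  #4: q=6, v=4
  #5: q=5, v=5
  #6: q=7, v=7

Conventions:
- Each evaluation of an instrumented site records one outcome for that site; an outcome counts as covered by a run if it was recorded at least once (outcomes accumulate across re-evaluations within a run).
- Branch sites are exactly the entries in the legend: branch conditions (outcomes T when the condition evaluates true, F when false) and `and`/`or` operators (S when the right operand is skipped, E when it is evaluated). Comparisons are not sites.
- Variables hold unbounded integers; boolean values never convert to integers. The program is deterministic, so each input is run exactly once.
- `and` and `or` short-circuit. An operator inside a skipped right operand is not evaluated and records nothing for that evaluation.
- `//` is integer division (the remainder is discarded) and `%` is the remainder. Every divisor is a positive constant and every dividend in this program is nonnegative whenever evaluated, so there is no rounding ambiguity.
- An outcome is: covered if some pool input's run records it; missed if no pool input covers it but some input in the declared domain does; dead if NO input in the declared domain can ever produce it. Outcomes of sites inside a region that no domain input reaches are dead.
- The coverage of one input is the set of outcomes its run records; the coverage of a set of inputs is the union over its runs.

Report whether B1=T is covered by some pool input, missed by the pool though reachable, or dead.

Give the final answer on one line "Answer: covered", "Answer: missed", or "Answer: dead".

no pool input records B1=T
but domain input (q=3, v=2) does record it -> reachable, so missed

Answer: missed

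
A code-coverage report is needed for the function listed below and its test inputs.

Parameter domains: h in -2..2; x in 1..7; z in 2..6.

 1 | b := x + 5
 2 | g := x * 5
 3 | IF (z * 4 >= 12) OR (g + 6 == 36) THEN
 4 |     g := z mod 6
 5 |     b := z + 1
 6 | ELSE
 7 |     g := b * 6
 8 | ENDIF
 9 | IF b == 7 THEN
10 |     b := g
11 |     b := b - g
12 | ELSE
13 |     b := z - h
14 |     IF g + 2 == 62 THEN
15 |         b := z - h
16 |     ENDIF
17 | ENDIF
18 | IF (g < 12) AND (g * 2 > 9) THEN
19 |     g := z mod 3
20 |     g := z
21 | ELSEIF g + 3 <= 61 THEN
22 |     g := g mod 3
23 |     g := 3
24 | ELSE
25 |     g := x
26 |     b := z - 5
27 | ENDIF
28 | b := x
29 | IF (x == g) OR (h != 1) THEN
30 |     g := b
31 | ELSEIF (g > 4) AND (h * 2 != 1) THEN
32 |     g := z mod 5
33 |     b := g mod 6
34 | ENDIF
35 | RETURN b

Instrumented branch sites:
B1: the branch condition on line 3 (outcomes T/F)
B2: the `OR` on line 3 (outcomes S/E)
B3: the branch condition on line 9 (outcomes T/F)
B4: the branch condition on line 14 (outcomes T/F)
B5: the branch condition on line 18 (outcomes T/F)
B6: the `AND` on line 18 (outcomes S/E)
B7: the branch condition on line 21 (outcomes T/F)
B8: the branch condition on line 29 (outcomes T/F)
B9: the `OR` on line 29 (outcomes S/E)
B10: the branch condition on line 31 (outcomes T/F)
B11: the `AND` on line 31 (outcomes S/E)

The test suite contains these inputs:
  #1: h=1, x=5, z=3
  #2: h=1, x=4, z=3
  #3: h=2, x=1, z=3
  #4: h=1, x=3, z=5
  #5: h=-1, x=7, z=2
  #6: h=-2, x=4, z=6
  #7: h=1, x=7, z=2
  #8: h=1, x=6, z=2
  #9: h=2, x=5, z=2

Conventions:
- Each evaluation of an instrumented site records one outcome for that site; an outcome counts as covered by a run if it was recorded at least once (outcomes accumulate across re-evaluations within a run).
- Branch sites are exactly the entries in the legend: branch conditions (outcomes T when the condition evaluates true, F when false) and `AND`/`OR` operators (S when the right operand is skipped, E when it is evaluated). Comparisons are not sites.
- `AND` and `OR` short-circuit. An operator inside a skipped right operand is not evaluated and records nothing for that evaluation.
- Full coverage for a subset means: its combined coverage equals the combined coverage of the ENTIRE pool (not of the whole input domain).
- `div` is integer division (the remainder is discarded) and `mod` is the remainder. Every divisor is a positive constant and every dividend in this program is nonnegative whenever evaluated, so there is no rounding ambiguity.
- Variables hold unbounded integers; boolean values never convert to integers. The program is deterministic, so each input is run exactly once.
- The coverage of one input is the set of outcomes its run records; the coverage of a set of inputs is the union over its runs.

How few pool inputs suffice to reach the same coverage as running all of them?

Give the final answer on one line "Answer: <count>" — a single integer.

test 1 (h=1, x=5, z=3) fires B2->S, B1->T, B3->F, B4->F, B6->E, B5->F, B7->T, B9->E, B8->F, B11->S, B10->F; hits B1=T, B2=S, B3=F, B4=F, B5=F, B6=E, B7=T, B8=F, B9=E, B10=F, B11=S
test 2 (h=1, x=4, z=3) fires B2->S, B1->T, B3->F, B4->F, B6->E, B5->F, B7->T, B9->E, B8->F, B11->S, B10->F; hits B1=T, B2=S, B3=F, B4=F, B5=F, B6=E, B7=T, B8=F, B9=E, B10=F, B11=S
test 3 (h=2, x=1, z=3) fires B2->S, B1->T, B3->F, B4->F, B6->E, B5->F, B7->T, B9->E, B8->T; hits B1=T, B2=S, B3=F, B4=F, B5=F, B6=E, B7=T, B8=T, B9=E
test 4 (h=1, x=3, z=5) fires B2->S, B1->T, B3->F, B4->F, B6->E, B5->T, B9->E, B8->F, B11->E, B10->T; hits B1=T, B2=S, B3=F, B4=F, B5=T, B6=E, B8=F, B9=E, B10=T, B11=E
test 5 (h=-1, x=7, z=2) fires B2->E, B1->F, B3->F, B4->F, B6->S, B5->F, B7->F, B9->S, B8->T; hits B1=F, B2=E, B3=F, B4=F, B5=F, B6=S, B7=F, B8=T, B9=S
test 6 (h=-2, x=4, z=6) fires B2->S, B1->T, B3->T, B6->E, B5->F, B7->T, B9->E, B8->T; hits B1=T, B2=S, B3=T, B5=F, B6=E, B7=T, B8=T, B9=E
test 7 (h=1, x=7, z=2) fires B2->E, B1->F, B3->F, B4->F, B6->S, B5->F, B7->F, B9->S, B8->T; hits B1=F, B2=E, B3=F, B4=F, B5=F, B6=S, B7=F, B8=T, B9=S
test 8 (h=1, x=6, z=2) fires B2->E, B1->T, B3->F, B4->F, B6->E, B5->F, B7->T, B9->E, B8->F, B11->S, B10->F; hits B1=T, B2=E, B3=F, B4=F, B5=F, B6=E, B7=T, B8=F, B9=E, B10=F, B11=S
test 9 (h=2, x=5, z=2) fires B2->E, B1->F, B3->F, B4->T, B6->S, B5->F, B7->F, B9->S, B8->T; hits B1=F, B2=E, B3=F, B4=T, B5=F, B6=S, B7=F, B8=T, B9=S
pool-wide coverage (22 outcomes): B1=T, B1=F, B2=S, B2=E, B3=T, B3=F, B4=T, B4=F, B5=T, B5=F, B6=S, B6=E, B7=T, B7=F, B8=T, B8=F, B9=S, B9=E, B10=T, B10=F, B11=S, B11=E
checked all size-1 subsets: none covers 22 outcomes (max 11/22)
checked all size-2 subsets: none covers 22 outcomes (max 18/22)
checked all size-3 subsets: none covers 22 outcomes (max 21/22)
at size 4, {1, 4, 6, 9} reaches all 22 outcomes; every lexicographically earlier size-4 subset fails

Answer: 4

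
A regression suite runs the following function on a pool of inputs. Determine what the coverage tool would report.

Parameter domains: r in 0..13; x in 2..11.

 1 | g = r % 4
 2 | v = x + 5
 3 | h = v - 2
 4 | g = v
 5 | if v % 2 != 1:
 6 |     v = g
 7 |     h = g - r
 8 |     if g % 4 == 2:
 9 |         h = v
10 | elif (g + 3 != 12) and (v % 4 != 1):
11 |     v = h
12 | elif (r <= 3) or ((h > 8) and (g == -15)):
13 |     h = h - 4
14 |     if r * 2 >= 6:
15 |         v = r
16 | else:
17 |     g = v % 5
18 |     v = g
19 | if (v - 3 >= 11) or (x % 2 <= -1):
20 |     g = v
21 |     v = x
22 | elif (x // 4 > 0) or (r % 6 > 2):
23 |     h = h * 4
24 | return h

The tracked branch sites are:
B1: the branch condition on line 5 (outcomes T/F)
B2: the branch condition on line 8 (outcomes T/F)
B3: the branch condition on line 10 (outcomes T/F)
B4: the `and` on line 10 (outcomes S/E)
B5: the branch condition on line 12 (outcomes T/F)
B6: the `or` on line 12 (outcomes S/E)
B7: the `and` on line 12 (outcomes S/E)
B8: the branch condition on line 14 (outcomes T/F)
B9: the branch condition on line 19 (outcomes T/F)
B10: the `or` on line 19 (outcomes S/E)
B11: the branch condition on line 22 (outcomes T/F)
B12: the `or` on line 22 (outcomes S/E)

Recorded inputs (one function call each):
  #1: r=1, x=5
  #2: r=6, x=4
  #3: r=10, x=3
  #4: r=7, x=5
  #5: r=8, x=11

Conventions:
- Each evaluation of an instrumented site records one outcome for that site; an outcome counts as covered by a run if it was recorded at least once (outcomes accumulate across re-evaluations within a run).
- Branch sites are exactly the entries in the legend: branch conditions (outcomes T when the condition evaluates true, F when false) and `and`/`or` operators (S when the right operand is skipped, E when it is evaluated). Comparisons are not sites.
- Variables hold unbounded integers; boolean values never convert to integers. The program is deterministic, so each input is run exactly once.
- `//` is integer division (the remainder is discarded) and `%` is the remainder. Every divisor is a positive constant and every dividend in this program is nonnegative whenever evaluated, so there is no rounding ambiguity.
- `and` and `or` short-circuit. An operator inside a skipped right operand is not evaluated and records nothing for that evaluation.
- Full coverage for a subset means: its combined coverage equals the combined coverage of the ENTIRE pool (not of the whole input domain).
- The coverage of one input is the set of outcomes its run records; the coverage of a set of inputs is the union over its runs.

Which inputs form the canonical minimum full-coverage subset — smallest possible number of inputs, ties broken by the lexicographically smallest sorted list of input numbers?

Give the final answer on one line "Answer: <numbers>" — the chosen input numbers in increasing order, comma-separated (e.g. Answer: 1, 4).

run #1 (r=1, x=5) runs B1->T, B2->T, B10->E, B9->F, B12->S, B11->T; records B1=T, B2=T, B9=F, B10=E, B11=T, B12=S
run #2 (r=6, x=4) runs B1->F, B4->S, B3->F, B6->E, B7->S, B5->F, B10->E, B9->F, B12->S, B11->T; records B1=F, B3=F, B4=S, B5=F, B6=E, B7=S, B9=F, B10=E, B11=T, B12=S
run #3 (r=10, x=3) runs B1->T, B2->F, B10->E, B9->F, B12->E, B11->T; records B1=T, B2=F, B9=F, B10=E, B11=T, B12=E
run #4 (r=7, x=5) runs B1->T, B2->T, B10->E, B9->F, B12->S, B11->T; records B1=T, B2=T, B9=F, B10=E, B11=T, B12=S
run #5 (r=8, x=11) runs B1->T, B2->F, B10->S, B9->T; records B1=T, B2=F, B9=T, B10=S
the full pool covers 16 outcomes: B1=T, B1=F, B2=T, B2=F, B3=F, B4=S, B5=F, B6=E, B7=S, B9=T, B9=F, B10=S, B10=E, B11=T, B12=S, B12=E
no size-1 subset reaches all 16 outcomes (best union: 10/16)
no size-2 subset reaches all 16 outcomes (best union: 14/16)
no size-3 subset reaches all 16 outcomes (best union: 15/16)
inputs {1, 2, 3, 5} (size 4) cover everything; no size-4 subset with a lexicographically smaller index list covers all 16

Answer: 1, 2, 3, 5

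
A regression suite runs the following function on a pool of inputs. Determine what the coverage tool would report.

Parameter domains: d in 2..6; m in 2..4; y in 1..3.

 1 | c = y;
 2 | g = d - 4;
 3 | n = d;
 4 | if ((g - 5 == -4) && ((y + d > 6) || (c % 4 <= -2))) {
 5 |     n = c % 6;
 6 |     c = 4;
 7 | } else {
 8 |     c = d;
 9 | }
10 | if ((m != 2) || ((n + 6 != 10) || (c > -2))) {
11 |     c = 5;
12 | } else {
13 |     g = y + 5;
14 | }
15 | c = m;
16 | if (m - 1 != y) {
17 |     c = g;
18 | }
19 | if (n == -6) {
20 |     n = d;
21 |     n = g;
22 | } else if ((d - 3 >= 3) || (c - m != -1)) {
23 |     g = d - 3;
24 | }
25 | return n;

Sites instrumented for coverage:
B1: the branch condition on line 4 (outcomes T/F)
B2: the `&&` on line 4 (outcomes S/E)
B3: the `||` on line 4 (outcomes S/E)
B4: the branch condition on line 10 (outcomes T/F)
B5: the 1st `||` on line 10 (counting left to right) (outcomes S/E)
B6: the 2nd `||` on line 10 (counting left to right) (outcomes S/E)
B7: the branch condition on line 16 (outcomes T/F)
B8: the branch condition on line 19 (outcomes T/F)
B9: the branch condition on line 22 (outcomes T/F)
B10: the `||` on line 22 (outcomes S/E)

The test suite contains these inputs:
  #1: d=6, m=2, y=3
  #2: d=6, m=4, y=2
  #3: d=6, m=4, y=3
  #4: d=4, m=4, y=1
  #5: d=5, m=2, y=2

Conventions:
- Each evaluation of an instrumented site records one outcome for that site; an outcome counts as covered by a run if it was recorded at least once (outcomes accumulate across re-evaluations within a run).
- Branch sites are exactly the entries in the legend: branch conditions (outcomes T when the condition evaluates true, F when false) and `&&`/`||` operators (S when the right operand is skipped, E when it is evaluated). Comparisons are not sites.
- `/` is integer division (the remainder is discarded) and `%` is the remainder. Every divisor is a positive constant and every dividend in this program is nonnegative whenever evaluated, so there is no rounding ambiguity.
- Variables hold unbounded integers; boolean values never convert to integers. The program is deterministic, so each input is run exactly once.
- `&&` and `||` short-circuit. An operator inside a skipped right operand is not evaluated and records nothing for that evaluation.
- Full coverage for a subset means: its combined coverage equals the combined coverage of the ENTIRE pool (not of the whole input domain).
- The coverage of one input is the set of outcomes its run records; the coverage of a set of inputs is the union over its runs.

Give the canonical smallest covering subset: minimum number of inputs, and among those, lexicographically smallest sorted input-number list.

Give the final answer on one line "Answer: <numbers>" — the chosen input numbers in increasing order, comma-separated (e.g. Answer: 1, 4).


#1 (d=6, m=2, y=3) -> B2->S, B1->F, B5->E, B6->S, B4->T, B7->T, B8->F, B10->S, B9->T; covered: B1=F, B2=S, B4=T, B5=E, B6=S, B7=T, B8=F, B9=T, B10=S
#2 (d=6, m=4, y=2) -> B2->S, B1->F, B5->S, B4->T, B7->T, B8->F, B10->S, B9->T; covered: B1=F, B2=S, B4=T, B5=S, B7=T, B8=F, B9=T, B10=S
#3 (d=6, m=4, y=3) -> B2->S, B1->F, B5->S, B4->T, B7->F, B8->F, B10->S, B9->T; covered: B1=F, B2=S, B4=T, B5=S, B7=F, B8=F, B9=T, B10=S
#4 (d=4, m=4, y=1) -> B2->S, B1->F, B5->S, B4->T, B7->T, B8->F, B10->E, B9->T; covered: B1=F, B2=S, B4=T, B5=S, B7=T, B8=F, B9=T, B10=E
#5 (d=5, m=2, y=2) -> B2->E, B3->S, B1->T, B5->E, B6->S, B4->T, B7->T, B8->F, B10->E, B9->F; covered: B1=T, B2=E, B3=S, B4=T, B5=E, B6=S, B7=T, B8=F, B9=F, B10=E
the full pool covers 16 outcomes: B1=T, B1=F, B2=S, B2=E, B3=S, B4=T, B5=S, B5=E, B6=S, B7=T, B7=F, B8=F, B9=T, B9=F, B10=S, B10=E
size 1 is not enough: best union over all size-1 subsets is 10/16
the canonical winner is {3, 5}: size 2, full 16-outcome coverage, earliest index list among size-2 covers
Answer: 3, 5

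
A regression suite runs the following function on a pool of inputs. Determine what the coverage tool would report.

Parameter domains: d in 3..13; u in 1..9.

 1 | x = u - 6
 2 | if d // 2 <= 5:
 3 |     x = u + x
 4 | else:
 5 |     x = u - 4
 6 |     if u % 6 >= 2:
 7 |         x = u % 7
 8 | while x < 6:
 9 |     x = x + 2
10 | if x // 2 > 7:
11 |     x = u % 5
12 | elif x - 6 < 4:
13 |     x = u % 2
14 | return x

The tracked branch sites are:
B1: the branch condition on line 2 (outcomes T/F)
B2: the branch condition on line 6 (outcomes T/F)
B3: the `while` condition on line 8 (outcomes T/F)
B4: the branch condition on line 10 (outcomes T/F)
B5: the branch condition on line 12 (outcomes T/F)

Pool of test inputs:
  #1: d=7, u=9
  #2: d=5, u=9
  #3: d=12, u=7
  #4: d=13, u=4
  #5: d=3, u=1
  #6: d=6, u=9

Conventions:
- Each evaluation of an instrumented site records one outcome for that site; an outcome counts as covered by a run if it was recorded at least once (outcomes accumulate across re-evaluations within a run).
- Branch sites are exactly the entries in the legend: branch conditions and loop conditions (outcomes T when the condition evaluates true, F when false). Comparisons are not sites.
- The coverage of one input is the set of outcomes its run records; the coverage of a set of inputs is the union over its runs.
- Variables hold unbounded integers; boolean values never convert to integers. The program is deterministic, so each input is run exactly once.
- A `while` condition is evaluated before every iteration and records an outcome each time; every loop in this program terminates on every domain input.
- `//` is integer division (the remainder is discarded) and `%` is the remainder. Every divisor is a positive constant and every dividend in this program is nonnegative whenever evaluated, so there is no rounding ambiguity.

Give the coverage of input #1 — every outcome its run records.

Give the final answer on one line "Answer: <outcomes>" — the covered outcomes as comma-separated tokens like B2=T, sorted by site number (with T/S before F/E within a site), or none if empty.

Tracing the run of input #1 (d=7, u=9):
  B1->T, B3->F, B4->F, B5->F
collecting distinct outcomes: B1=T, B3=F, B4=F, B5=F

Answer: B1=T, B3=F, B4=F, B5=F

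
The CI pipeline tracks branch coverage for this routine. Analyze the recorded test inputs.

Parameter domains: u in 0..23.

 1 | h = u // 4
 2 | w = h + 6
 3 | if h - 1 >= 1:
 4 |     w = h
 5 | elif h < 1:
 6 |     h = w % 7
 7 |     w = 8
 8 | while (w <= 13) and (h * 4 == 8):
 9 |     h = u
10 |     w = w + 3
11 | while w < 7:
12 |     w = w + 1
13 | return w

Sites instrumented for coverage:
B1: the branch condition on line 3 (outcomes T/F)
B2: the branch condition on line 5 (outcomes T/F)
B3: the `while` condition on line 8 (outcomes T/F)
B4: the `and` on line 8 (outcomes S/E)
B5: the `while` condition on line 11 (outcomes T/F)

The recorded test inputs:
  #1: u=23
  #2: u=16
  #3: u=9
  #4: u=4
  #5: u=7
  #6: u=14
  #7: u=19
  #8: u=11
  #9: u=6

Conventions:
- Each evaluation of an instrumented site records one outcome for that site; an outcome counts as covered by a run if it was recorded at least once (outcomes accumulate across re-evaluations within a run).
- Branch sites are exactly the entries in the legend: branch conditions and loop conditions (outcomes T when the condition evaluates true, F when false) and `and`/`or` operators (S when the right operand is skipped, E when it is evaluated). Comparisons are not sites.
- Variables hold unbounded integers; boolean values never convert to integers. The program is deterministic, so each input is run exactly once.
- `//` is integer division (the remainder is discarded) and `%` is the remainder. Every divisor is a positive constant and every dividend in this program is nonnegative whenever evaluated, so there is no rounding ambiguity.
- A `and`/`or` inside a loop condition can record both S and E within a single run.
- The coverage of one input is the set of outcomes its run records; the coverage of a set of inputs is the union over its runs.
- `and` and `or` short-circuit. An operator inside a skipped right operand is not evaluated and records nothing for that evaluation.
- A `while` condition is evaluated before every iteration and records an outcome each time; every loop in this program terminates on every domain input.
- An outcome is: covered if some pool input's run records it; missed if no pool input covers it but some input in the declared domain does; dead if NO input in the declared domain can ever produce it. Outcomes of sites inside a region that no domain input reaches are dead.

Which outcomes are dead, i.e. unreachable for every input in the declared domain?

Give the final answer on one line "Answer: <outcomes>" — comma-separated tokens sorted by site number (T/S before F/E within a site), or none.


running all 24 domain inputs and tallying outcomes:
  B4=S: no domain input ever produces it -> dead
  reachable outcomes have witnesses, e.g. B1=T (e.g. u=8), B1=F (e.g. u=0), B2=T (e.g. u=0), B2=F (e.g. u=4)
Answer: B4=S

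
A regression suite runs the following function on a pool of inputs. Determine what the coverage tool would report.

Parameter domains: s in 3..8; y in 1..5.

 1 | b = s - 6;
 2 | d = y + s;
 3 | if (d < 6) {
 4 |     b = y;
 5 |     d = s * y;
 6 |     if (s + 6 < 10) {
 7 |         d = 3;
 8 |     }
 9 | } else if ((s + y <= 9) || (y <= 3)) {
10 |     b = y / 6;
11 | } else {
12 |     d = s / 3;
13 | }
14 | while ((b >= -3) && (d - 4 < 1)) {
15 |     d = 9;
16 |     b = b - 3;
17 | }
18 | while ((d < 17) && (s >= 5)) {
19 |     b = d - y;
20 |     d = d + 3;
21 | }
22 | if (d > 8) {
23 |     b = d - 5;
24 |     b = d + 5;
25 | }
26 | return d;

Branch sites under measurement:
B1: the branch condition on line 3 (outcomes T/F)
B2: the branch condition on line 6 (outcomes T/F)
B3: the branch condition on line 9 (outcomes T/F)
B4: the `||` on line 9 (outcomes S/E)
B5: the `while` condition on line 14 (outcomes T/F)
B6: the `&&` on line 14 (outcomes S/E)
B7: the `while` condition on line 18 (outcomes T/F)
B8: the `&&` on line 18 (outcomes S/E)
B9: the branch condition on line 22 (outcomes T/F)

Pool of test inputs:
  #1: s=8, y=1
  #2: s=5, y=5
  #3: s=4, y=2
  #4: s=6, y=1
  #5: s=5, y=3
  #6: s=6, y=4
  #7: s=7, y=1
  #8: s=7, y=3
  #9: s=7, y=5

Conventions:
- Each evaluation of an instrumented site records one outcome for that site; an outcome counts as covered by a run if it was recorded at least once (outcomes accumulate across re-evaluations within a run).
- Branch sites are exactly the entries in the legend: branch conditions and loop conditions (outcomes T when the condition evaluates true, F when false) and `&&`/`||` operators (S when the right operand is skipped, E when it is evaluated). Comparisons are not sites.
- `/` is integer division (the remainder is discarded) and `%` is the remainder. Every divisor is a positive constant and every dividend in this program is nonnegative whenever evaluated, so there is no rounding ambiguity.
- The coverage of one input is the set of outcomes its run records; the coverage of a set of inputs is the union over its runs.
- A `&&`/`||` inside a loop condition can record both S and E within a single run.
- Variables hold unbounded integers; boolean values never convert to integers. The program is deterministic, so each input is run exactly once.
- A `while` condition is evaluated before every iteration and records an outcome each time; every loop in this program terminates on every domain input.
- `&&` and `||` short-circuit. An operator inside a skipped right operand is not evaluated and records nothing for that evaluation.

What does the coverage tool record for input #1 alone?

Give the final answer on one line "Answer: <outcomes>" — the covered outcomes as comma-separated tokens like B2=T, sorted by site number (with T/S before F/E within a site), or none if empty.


Simulating input #1 (s=8, y=1) step by step:
  B1->F, B4->S, B3->T, B6->E, B5->F, B8->E, B7->T, B8->E, B7->T, B8->E
  B7->T, B8->S, B7->F, B9->T
collecting distinct outcomes: B1=F, B3=T, B4=S, B5=F, B6=E, B7=T, B7=F, B8=S, B8=E, B9=T
Answer: B1=F, B3=T, B4=S, B5=F, B6=E, B7=T, B7=F, B8=S, B8=E, B9=T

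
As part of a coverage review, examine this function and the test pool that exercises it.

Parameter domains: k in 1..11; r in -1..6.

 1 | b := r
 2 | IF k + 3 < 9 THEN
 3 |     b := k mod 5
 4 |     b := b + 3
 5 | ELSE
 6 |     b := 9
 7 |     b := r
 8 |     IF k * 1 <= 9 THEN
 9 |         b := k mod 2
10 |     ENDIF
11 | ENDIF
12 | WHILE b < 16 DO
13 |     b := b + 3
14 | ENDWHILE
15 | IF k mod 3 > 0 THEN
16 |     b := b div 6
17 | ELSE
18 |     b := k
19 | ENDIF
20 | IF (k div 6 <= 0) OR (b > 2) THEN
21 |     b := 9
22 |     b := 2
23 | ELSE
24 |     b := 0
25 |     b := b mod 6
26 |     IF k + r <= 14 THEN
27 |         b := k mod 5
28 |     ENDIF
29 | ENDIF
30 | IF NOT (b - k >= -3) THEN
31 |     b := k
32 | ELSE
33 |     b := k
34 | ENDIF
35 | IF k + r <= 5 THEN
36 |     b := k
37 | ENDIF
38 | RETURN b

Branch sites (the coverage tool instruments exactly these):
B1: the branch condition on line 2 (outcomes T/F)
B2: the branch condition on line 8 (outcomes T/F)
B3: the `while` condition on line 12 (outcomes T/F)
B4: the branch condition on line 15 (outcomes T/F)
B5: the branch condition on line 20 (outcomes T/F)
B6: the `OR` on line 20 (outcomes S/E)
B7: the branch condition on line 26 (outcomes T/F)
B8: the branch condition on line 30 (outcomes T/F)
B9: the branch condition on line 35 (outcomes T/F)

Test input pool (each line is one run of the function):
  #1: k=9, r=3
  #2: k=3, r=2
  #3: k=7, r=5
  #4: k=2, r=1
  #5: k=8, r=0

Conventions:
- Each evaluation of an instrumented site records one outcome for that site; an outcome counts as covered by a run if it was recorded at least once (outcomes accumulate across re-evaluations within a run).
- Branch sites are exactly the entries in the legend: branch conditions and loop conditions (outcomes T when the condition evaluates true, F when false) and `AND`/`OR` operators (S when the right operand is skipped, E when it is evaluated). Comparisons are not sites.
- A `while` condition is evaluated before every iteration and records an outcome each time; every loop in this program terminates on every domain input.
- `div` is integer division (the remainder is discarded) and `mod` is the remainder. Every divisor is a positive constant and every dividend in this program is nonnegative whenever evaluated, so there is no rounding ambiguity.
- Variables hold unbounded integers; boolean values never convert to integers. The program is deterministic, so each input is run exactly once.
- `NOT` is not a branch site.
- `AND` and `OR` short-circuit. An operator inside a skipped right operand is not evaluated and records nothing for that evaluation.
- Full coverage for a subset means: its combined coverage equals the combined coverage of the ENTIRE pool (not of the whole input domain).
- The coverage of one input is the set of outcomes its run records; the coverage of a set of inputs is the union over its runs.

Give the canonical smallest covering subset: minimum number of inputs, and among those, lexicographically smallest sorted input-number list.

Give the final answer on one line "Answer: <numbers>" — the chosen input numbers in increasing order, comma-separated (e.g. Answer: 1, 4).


input #1 (k=9, r=3): events B1->F, B2->T, B3->T, B3->T, B3->T, B3->T, B3->T, B3->F, B4->F, B6->E, B5->T, B8->T, B9->F; covers B1=F, B2=T, B3=T, B3=F, B4=F, B5=T, B6=E, B8=T, B9=F
input #2 (k=3, r=2): events B1->T, B3->T, B3->T, B3->T, B3->T, B3->F, B4->F, B6->S, B5->T, B8->F, B9->T; covers B1=T, B3=T, B3=F, B4=F, B5=T, B6=S, B8=F, B9=T
input #3 (k=7, r=5): events B1->F, B2->T, B3->T, B3->T, B3->T, B3->T, B3->T, B3->F, B4->T, B6->E, B5->F, B7->T, B8->T, B9->F; covers B1=F, B2=T, B3=T, B3=F, B4=T, B5=F, B6=E, B7=T, B8=T, B9=F
input #4 (k=2, r=1): events B1->T, B3->T, B3->T, B3->T, B3->T, B3->F, B4->T, B6->S, B5->T, B8->F, B9->T; covers B1=T, B3=T, B3=F, B4=T, B5=T, B6=S, B8=F, B9=T
input #5 (k=8, r=0): events B1->F, B2->T, B3->T, B3->T, B3->T, B3->T, B3->T, B3->T, B3->F, B4->T, B6->E, B5->T, B8->T, B9->F; covers B1=F, B2=T, B3=T, B3=F, B4=T, B5=T, B6=E, B8=T, B9=F
pool-wide coverage (16 outcomes): B1=T, B1=F, B2=T, B3=T, B3=F, B4=T, B4=F, B5=T, B5=F, B6=S, B6=E, B7=T, B8=T, B8=F, B9=T, B9=F
no size-1 subset reaches all 16 outcomes (best union: 10/16)
size 2: inputs {2, 3} cover all 16 outcomes, and no lexicographically smaller subset of this size does
Answer: 2, 3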